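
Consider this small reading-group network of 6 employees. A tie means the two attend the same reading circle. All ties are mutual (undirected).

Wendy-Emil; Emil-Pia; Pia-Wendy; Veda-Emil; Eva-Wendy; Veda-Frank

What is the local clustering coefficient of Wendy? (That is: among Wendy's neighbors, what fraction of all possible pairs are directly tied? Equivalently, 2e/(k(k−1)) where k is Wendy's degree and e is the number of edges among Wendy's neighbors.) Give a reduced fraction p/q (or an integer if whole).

Wendy's neighbors: Emil, Eva, and Pia (k = 3).
Possible neighbor pairs: C(3,2) = 3. Edges among them: Emil–Pia → e = 1.
Clustering(Wendy) = 1/3.

1/3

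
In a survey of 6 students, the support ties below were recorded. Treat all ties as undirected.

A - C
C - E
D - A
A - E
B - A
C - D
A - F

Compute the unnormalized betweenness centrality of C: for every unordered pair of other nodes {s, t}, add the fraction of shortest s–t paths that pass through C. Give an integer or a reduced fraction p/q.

1/2

Pairs whose geodesics pass through C — E–D: 1/2.
All other pairs contribute 0.
Summing the contributions gives betweenness(C) = 1/2.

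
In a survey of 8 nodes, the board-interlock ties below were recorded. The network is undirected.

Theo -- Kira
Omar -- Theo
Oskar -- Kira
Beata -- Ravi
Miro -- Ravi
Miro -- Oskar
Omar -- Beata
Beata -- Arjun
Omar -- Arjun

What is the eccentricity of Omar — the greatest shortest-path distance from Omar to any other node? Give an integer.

Distances from Omar: Arjun:1, Beata:1, Kira:2, Miro:3, Oskar:3, Ravi:2, Theo:1.
The largest is 3 (to Miro and Oskar), so the eccentricity of Omar is 3.

3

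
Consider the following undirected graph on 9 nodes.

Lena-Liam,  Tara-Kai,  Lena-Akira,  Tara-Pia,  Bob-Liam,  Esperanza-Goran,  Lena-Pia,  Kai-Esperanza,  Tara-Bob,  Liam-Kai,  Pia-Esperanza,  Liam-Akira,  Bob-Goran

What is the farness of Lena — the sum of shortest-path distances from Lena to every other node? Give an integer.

14

Distances from Lena: Akira:1, Bob:2, Esperanza:2, Goran:3, Kai:2, Liam:1, Pia:1, Tara:2.
Sum = 1 + 2 + 2 + 3 + 2 + 1 + 1 + 2 = 14.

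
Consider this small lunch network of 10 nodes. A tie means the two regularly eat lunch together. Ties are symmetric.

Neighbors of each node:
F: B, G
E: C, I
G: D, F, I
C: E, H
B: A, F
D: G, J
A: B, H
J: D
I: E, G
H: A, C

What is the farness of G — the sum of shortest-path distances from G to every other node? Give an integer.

19

Distances from G: A:3, B:2, C:3, D:1, E:2, F:1, H:4, I:1, J:2.
Sum = 3 + 2 + 3 + 1 + 2 + 1 + 4 + 1 + 2 = 19.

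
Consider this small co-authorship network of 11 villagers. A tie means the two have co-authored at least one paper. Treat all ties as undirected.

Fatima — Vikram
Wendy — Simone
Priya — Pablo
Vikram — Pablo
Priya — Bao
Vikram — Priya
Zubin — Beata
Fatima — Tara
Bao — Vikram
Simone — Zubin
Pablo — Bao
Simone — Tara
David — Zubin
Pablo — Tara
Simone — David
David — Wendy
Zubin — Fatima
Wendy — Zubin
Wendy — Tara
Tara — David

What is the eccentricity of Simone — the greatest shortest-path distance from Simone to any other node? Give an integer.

3

Distances from Simone: Bao:3, Beata:2, David:1, Fatima:2, Pablo:2, Priya:3, Tara:1, Vikram:3, Wendy:1, Zubin:1.
The largest is 3 (to Vikram, Bao, and Priya), so the eccentricity of Simone is 3.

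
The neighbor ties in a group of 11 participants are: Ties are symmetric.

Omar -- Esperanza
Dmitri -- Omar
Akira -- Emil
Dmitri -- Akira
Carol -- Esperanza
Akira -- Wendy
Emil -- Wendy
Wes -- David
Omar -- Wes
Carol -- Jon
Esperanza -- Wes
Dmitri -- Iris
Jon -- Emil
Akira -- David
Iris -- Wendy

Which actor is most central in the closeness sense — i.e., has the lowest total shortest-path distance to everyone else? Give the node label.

Farness (sum of distances to all others) for each node — Akira:18, Carol:24, David:21, Dmitri:19, Emil:20, Esperanza:22, Iris:24, Jon:23, Omar:20, Wendy:22, Wes:21.
The smallest farness is 18, for Akira, so Akira has the highest closeness.

Akira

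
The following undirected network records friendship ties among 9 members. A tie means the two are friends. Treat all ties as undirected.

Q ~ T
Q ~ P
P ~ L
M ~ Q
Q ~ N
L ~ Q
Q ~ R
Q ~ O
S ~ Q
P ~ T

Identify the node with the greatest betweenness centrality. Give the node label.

Q

Unnormalized betweenness of each node: L:0, M:0, N:0, O:0, P:1/2, Q:51/2, R:0, S:0, T:0.
Q has the largest value, 51/2, making it the main broker — the node through which the most shortest paths run.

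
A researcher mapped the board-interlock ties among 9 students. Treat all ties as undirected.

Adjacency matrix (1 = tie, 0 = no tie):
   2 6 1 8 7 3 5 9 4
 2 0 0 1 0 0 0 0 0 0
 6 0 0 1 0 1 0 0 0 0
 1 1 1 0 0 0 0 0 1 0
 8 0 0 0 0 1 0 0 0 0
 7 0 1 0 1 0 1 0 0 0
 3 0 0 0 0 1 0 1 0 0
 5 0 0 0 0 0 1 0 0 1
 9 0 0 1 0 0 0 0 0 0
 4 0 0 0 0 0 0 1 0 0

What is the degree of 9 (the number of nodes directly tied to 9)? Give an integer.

9 is directly tied to 1. That is 1 neighbor, so the degree of 9 is 1.

1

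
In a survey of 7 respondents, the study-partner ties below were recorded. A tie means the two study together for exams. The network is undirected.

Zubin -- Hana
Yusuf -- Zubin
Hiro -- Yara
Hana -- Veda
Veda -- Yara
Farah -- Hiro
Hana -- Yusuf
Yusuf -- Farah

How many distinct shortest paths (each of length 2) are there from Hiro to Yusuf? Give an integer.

1

The shortest distance is 2, and the only length-2 path is Hiro–Farah–Yusuf. So there is exactly 1 shortest path.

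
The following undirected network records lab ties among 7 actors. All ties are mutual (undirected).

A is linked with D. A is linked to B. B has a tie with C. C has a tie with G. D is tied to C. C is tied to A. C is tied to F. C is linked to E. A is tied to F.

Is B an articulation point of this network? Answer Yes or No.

No

Even without B, every remaining node can still reach every other (the residual graph is connected), so B is not a cut vertex.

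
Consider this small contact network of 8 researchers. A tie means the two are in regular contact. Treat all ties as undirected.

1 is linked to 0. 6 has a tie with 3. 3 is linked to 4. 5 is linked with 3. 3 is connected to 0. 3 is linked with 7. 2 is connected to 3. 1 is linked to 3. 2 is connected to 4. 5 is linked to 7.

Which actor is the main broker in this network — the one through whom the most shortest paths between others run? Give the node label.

3

Unnormalized betweenness of each node: 0:0, 1:0, 2:0, 3:18, 4:0, 5:0, 6:0, 7:0.
3 has the largest value, 18, making it the main broker — the node through which the most shortest paths run.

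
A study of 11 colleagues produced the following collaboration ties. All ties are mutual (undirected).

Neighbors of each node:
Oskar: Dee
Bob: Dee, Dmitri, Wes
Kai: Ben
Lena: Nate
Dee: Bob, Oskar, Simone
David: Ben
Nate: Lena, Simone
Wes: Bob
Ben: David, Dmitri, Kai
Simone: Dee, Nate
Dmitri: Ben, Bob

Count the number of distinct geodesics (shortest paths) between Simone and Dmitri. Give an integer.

1

The shortest distance is 3, and the only length-3 path is Simone–Dee–Bob–Dmitri. So there is exactly 1 shortest path.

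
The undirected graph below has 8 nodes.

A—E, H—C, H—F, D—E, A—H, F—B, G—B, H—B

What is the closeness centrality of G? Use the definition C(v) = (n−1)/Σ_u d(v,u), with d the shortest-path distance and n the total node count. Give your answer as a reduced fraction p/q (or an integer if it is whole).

Distances from G: A:3, B:1, C:3, D:5, E:4, F:2, H:2. Sum = 20.
n = 8, so closeness = 7/20.

7/20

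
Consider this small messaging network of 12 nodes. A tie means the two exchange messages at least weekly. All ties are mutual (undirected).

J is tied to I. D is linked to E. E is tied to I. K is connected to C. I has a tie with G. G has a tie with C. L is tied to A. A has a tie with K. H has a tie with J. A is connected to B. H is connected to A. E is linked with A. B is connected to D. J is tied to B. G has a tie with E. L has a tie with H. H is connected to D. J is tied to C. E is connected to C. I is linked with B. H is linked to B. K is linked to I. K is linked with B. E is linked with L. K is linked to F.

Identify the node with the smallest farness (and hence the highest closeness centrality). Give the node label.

Farness (sum of distances to all others) for each node — A:17, B:16, C:18, D:20, E:17, F:27, G:21, H:19, I:17, J:19, K:17, L:20.
The smallest farness is 16, for B, so B has the highest closeness.

B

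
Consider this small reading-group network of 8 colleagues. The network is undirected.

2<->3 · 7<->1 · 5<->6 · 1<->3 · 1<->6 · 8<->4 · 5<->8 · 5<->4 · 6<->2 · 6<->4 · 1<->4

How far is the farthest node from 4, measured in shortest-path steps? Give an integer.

Distances from 4: 1:1, 2:2, 3:2, 5:1, 6:1, 7:2, 8:1.
The largest is 2 (to 2, 7, and 3), so the eccentricity of 4 is 2.

2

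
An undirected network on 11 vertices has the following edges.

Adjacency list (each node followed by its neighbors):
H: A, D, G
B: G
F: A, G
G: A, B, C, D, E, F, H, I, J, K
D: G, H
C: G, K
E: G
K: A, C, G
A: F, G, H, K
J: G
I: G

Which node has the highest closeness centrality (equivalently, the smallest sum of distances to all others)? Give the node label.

Farness (sum of distances to all others) for each node — A:16, B:19, C:18, D:18, E:19, F:18, G:10, H:17, I:19, J:19, K:17.
The smallest farness is 10, for G, so G has the highest closeness.

G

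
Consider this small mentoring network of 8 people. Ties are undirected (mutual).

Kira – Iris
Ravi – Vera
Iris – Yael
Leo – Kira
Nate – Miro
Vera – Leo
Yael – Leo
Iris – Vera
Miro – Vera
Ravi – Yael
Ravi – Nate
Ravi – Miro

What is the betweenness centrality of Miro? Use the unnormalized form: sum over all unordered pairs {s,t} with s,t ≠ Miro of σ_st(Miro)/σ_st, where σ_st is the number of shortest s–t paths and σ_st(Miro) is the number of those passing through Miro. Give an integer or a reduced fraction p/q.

3/2

Pairs whose geodesics pass through Miro — Vera–Nate: 1/2; Kira–Nate: 2/6; Nate–Leo: 1/3; Nate–Iris: 1/3.
All other pairs contribute 0.
Summing the contributions gives betweenness(Miro) = 3/2.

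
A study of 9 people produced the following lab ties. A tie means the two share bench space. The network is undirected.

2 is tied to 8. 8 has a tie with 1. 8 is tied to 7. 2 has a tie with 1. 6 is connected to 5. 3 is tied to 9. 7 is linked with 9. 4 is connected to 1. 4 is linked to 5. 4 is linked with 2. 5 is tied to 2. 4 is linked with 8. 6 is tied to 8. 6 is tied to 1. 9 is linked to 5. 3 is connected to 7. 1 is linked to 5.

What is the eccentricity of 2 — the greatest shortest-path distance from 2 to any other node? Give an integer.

Distances from 2: 1:1, 3:3, 4:1, 5:1, 6:2, 7:2, 8:1, 9:2.
The largest is 3 (to 3), so the eccentricity of 2 is 3.

3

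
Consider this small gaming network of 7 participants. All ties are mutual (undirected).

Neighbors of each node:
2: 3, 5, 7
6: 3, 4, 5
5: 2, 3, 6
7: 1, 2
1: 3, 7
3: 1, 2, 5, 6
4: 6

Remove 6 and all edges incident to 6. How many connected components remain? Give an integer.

2

Without 6, the remaining ties split the others into: {1, 2, 3, 5, 7}; {4}.
That's 2 separate components.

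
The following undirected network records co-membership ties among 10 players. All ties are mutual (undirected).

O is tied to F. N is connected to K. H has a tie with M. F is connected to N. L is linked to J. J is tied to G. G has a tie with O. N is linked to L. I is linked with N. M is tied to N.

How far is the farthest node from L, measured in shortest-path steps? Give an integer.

Distances from L: F:2, G:2, H:3, I:2, J:1, K:2, M:2, N:1, O:3.
The largest is 3 (to O and H), so the eccentricity of L is 3.

3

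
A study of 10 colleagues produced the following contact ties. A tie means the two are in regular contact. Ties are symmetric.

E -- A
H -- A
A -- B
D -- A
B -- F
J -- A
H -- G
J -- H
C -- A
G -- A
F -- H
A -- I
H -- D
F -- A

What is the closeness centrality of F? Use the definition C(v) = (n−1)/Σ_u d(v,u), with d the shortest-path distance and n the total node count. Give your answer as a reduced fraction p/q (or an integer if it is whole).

Distances from F: A:1, B:1, C:2, D:2, E:2, G:2, H:1, I:2, J:2. Sum = 15.
n = 10, so closeness = 9/15 = 3/5.

3/5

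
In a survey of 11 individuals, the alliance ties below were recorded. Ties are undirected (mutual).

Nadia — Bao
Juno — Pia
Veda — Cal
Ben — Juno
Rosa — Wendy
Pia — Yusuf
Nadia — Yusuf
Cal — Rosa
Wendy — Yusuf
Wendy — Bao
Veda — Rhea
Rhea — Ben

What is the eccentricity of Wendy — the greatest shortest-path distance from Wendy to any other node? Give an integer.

Distances from Wendy: Bao:1, Ben:4, Cal:2, Juno:3, Nadia:2, Pia:2, Rhea:4, Rosa:1, Veda:3, Yusuf:1.
The largest is 4 (to Ben and Rhea), so the eccentricity of Wendy is 4.

4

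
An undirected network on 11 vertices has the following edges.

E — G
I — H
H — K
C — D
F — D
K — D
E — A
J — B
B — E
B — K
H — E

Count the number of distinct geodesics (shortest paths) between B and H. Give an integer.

2

The shortest distance is 2. The length-2 paths are: B–K–H; B–E–H.
That gives 2 distinct shortest paths.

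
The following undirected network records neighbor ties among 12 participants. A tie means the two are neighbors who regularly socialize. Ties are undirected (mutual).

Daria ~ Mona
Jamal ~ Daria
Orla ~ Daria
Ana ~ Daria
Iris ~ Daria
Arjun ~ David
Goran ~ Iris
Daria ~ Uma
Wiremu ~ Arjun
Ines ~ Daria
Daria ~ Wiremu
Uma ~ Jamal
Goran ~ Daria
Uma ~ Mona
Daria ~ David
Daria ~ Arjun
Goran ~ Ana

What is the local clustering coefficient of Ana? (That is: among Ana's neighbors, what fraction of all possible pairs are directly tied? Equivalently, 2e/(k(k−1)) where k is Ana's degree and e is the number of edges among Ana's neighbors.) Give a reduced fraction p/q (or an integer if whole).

Ana's neighbors: Daria and Goran (k = 2).
Possible neighbor pairs: C(2,2) = 1. Edges among them: Daria–Goran → e = 1.
Clustering(Ana) = 1/1.

1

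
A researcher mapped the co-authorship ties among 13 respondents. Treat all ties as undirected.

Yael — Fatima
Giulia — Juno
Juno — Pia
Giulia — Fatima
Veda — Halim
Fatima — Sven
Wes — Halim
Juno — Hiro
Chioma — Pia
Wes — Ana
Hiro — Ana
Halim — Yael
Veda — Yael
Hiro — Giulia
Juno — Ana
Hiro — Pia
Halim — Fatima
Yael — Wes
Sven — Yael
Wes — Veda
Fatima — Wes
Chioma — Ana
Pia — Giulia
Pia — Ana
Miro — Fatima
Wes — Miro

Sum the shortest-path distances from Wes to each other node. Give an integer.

18

Distances from Wes: Ana:1, Chioma:2, Fatima:1, Giulia:2, Halim:1, Hiro:2, Juno:2, Miro:1, Pia:2, Sven:2, Veda:1, Yael:1.
Sum = 1 + 2 + 1 + 2 + 1 + 2 + 2 + 1 + 2 + 2 + 1 + 1 = 18.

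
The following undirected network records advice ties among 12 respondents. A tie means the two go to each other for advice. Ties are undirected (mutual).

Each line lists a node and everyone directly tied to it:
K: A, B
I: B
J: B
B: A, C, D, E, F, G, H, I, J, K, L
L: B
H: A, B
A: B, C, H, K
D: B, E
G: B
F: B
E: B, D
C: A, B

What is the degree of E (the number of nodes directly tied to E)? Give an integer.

2

E is directly tied to B and D. That is 2 neighbors, so the degree of E is 2.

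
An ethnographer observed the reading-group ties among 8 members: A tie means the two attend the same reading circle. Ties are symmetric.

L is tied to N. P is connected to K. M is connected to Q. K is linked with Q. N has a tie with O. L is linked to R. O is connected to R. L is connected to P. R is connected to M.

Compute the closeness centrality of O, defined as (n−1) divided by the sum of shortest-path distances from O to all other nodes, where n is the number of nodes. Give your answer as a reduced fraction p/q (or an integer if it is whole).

Distances from O: K:4, L:2, M:2, N:1, P:3, Q:3, R:1. Sum = 16.
n = 8, so closeness = 7/16.

7/16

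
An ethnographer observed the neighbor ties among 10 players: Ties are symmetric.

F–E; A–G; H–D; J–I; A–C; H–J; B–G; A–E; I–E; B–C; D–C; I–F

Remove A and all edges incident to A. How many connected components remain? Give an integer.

1

A's neighbors (C, E, and G) remain reachable from one another through other ties, so the rest of the network stays in one piece.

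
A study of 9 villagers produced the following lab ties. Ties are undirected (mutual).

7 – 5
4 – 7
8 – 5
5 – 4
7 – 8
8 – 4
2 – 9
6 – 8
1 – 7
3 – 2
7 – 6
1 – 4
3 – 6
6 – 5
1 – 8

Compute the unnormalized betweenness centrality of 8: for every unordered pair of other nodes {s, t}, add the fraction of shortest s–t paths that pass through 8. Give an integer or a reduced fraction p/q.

11/3

Pairs whose geodesics pass through 8 — 1–6: 1/2; 1–5: 1/3; 1–2: 1/2; 1–9: 1/2; 1–3: 1/2; 4–6: 1/3; 4–2: 1/3; 4–9: 1/3; 4–3: 1/3.
All other pairs contribute 0.
Summing the contributions gives betweenness(8) = 11/3.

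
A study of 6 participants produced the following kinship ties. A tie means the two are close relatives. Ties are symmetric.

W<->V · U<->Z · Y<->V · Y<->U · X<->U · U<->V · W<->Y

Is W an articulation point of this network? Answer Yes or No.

Even without W, every remaining node can still reach every other (the residual graph is connected), so W is not a cut vertex.

No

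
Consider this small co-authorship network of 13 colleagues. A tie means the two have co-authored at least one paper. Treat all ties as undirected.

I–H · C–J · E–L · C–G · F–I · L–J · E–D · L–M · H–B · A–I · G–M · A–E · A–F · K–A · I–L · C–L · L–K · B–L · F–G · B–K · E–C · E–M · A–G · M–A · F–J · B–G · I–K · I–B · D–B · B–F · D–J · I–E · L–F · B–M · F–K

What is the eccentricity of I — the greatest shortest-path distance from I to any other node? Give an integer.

2

Distances from I: A:1, B:1, C:2, D:2, E:1, F:1, G:2, H:1, J:2, K:1, L:1, M:2.
The largest is 2 (to J, C, M, G, and D), so the eccentricity of I is 2.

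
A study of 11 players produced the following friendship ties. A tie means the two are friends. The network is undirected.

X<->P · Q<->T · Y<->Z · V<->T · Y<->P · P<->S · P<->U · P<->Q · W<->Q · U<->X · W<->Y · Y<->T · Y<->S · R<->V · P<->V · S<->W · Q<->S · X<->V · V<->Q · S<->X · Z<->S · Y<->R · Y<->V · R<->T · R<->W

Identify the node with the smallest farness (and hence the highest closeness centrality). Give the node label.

Y

Farness (sum of distances to all others) for each node — P:14, Q:15, R:17, S:14, T:17, U:22, V:14, W:17, X:16, Y:13, Z:19.
The smallest farness is 13, for Y, so Y has the highest closeness.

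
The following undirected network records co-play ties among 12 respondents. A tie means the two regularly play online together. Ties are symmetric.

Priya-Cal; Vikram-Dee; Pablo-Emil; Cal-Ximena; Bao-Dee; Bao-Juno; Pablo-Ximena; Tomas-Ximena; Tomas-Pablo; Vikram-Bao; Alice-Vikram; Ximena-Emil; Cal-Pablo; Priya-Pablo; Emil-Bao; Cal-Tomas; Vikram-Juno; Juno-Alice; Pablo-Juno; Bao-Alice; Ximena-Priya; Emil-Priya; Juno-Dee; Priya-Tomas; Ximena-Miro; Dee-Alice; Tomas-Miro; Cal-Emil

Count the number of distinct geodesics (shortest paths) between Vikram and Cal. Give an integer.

2

The shortest distance is 3. The length-3 paths are: Vikram–Juno–Pablo–Cal; Vikram–Bao–Emil–Cal.
That gives 2 distinct shortest paths.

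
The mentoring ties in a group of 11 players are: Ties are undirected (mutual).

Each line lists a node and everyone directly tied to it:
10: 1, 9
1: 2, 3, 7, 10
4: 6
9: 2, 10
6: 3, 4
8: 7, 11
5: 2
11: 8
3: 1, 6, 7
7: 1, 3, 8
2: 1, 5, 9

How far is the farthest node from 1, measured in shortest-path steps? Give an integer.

Distances from 1: 2:1, 3:1, 4:3, 5:2, 6:2, 7:1, 8:2, 9:2, 10:1, 11:3.
The largest is 3 (to 4 and 11), so the eccentricity of 1 is 3.

3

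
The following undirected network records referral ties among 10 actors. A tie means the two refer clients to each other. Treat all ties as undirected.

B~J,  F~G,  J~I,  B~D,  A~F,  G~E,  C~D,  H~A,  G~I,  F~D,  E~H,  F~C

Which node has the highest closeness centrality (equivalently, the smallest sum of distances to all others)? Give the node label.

F

Farness (sum of distances to all others) for each node — A:20, B:22, C:20, D:18, E:21, F:15, G:16, H:23, I:20, J:23.
The smallest farness is 15, for F, so F has the highest closeness.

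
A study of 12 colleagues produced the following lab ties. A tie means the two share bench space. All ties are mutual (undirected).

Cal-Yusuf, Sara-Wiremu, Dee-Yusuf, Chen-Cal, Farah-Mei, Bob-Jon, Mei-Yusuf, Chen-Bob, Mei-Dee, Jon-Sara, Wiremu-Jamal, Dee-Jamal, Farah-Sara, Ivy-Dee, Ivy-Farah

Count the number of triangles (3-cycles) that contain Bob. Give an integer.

0

Bob's neighbors are Chen and Jon, but none of them are tied to each other, so no triangle contains Bob.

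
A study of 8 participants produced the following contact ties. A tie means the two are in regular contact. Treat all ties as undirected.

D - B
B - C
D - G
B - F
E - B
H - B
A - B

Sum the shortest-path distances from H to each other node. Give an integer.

14

Distances from H: A:2, B:1, C:2, D:2, E:2, F:2, G:3.
Sum = 2 + 1 + 2 + 2 + 2 + 2 + 3 = 14.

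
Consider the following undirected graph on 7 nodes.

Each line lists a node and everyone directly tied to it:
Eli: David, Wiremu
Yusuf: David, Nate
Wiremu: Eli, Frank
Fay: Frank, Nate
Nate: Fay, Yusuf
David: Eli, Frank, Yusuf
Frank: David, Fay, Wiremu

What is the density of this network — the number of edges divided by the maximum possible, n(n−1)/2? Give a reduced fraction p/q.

8/21

There are 8 edges and 7 nodes, so the maximum possible is C(7,2) = 21.
Density = 8/21.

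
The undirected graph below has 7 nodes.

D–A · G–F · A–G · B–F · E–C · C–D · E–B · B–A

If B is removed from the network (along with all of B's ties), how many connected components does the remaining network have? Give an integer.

1

B's neighbors (A, E, and F) remain reachable from one another through other ties, so the rest of the network stays in one piece.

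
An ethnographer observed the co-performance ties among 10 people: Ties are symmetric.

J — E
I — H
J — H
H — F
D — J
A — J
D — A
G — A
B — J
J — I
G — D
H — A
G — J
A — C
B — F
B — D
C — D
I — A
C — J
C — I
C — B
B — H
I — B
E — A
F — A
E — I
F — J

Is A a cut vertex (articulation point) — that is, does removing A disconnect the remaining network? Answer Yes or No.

Even without A, every remaining node can still reach every other (the residual graph is connected), so A is not a cut vertex.

No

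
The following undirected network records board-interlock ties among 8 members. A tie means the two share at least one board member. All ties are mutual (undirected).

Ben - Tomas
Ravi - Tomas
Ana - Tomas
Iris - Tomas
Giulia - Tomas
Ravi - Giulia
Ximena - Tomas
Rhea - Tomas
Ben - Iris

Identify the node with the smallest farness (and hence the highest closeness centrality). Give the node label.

Farness (sum of distances to all others) for each node — Ana:13, Ben:12, Giulia:12, Iris:12, Ravi:12, Rhea:13, Tomas:7, Ximena:13.
The smallest farness is 7, for Tomas, so Tomas has the highest closeness.

Tomas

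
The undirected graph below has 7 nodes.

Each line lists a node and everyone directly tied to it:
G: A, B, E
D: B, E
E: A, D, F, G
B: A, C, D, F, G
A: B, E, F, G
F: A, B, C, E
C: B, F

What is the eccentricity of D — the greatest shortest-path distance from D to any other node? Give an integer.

Distances from D: A:2, B:1, C:2, E:1, F:2, G:2.
The largest is 2 (to G, F, C, and A), so the eccentricity of D is 2.

2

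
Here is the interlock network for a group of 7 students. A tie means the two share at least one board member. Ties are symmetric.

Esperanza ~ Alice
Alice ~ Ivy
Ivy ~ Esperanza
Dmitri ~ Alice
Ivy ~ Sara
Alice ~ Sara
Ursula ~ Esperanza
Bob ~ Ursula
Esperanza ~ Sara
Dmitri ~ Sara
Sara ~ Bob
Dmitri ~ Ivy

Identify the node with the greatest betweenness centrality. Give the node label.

Sara

Unnormalized betweenness of each node: Alice:7/12, Bob:3/4, Dmitri:0, Esperanza:13/4, Ivy:7/12, Sara:13/3, Ursula:1/2.
Sara has the largest value, 13/3, making it the main broker — the node through which the most shortest paths run.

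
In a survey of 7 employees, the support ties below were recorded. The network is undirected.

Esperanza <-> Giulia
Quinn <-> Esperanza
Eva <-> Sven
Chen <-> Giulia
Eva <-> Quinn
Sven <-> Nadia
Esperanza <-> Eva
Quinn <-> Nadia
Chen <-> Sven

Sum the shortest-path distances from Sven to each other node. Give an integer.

Distances from Sven: Chen:1, Esperanza:2, Eva:1, Giulia:2, Nadia:1, Quinn:2.
Sum = 1 + 2 + 1 + 2 + 1 + 2 = 9.

9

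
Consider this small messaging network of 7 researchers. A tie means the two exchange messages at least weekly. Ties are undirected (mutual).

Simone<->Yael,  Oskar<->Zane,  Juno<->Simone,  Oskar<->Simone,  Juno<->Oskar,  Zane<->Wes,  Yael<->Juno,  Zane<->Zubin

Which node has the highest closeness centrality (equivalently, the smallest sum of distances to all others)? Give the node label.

Oskar

Farness (sum of distances to all others) for each node — Juno:11, Oskar:9, Simone:11, Wes:15, Yael:15, Zane:10, Zubin:15.
The smallest farness is 9, for Oskar, so Oskar has the highest closeness.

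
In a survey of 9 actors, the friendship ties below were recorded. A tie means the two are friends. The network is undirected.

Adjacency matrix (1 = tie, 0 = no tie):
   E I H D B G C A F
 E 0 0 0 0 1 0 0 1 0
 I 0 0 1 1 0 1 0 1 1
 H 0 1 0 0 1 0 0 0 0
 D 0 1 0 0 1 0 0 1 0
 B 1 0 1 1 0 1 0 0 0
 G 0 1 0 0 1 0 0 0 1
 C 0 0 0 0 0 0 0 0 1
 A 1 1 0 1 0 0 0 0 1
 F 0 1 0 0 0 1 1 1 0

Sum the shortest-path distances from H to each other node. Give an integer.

15

Distances from H: A:2, B:1, C:3, D:2, E:2, F:2, G:2, I:1.
Sum = 2 + 1 + 3 + 2 + 2 + 2 + 2 + 1 = 15.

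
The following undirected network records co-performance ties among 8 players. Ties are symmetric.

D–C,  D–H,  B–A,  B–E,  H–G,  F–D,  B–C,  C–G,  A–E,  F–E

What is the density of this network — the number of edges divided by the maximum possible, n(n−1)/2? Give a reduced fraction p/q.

5/14

There are 10 edges and 8 nodes, so the maximum possible is C(8,2) = 28.
Density = 10/28 = 5/14.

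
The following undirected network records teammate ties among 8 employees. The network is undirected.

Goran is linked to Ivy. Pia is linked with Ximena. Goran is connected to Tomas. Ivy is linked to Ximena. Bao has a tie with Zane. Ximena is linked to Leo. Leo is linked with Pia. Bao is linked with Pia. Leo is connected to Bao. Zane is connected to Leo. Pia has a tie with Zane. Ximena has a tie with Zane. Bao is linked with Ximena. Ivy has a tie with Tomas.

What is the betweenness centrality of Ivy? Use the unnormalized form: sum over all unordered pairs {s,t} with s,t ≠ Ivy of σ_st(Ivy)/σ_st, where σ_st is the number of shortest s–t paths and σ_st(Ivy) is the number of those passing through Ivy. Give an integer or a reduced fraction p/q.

10

Pairs whose geodesics pass through Ivy — Bao–Goran: 1; Bao–Tomas: 1; Zane–Goran: 1; Zane–Tomas: 1; Pia–Goran: 1; Pia–Tomas: 1; Leo–Goran: 1; Leo–Tomas: 1; Ximena–Goran: 1; Ximena–Tomas: 1.
All other pairs contribute 0.
Summing the contributions gives betweenness(Ivy) = 10.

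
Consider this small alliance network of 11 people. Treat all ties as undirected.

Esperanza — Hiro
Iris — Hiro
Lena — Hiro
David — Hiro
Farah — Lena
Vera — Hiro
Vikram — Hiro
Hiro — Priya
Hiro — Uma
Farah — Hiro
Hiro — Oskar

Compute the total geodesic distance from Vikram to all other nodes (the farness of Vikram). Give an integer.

Distances from Vikram: David:2, Esperanza:2, Farah:2, Hiro:1, Iris:2, Lena:2, Oskar:2, Priya:2, Uma:2, Vera:2.
Sum = 2 + 2 + 2 + 1 + 2 + 2 + 2 + 2 + 2 + 2 = 19.

19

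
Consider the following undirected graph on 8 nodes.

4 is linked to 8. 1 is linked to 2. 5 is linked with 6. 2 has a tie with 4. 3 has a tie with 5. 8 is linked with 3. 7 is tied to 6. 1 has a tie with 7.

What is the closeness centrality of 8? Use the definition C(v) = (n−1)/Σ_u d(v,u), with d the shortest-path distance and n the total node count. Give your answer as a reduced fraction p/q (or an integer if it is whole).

Distances from 8: 1:3, 2:2, 3:1, 4:1, 5:2, 6:3, 7:4. Sum = 16.
n = 8, so closeness = 7/16.

7/16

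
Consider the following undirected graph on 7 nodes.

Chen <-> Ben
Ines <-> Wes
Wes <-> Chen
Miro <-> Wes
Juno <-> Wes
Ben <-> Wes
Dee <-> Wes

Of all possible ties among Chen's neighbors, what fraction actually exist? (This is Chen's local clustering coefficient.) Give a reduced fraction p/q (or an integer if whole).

Chen's neighbors: Ben and Wes (k = 2).
Possible neighbor pairs: C(2,2) = 1. Edges among them: Ben–Wes → e = 1.
Clustering(Chen) = 1/1.

1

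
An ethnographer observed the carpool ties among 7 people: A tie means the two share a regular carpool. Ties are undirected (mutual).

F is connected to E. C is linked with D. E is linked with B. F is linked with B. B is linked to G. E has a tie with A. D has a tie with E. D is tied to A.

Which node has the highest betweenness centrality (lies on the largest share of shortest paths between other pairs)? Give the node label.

E

Unnormalized betweenness of each node: A:0, B:5, C:0, D:5, E:9, F:0, G:0.
E has the largest value, 9, making it the main broker — the node through which the most shortest paths run.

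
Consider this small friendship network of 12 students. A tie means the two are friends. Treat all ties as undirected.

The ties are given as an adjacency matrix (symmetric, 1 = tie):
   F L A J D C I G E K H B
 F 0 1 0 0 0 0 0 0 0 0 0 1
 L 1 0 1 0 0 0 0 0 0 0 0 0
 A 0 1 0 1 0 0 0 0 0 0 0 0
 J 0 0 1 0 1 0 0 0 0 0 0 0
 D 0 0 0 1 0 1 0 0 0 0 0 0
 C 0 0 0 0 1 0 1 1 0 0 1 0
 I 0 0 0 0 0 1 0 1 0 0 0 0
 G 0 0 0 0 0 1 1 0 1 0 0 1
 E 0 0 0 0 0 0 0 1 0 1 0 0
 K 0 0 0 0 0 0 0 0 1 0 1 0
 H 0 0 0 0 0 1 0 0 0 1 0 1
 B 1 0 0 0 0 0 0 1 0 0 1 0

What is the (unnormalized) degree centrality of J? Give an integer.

J is directly tied to A and D. That is 2 neighbors, so the degree of J is 2.

2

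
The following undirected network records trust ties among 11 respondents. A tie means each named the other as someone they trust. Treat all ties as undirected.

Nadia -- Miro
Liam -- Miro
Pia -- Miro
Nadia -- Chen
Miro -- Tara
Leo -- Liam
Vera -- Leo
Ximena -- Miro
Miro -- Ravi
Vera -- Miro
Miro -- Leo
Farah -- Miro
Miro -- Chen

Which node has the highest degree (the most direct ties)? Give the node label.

Miro

Degrees — Chen:2, Farah:1, Leo:3, Liam:2, Miro:10, Nadia:2, Pia:1, Ravi:1, Tara:1, Vera:2, Ximena:1.
The maximum is 10, attained only by Miro.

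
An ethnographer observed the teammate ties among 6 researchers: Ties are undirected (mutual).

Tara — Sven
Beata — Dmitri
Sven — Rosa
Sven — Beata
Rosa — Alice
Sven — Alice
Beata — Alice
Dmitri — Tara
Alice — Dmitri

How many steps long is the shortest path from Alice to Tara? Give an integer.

One shortest route is Alice – Sven – Tara, which uses 2 edges, and Alice and Tara are not directly tied, so nothing shorter exists. So d(Alice,Tara) = 2.

2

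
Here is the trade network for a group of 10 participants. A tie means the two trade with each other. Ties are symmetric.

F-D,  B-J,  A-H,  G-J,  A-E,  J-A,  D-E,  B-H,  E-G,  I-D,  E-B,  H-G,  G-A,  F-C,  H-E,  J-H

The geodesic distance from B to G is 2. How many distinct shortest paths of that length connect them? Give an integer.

3

The shortest distance is 2. The length-2 paths are: B–J–G; B–E–G; B–H–G.
That gives 3 distinct shortest paths.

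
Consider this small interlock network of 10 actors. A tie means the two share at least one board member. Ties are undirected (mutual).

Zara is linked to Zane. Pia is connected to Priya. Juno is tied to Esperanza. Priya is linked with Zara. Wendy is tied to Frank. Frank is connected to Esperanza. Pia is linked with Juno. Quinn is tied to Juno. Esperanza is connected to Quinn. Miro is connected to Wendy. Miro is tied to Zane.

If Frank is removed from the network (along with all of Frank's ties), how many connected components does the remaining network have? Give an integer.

1

Frank's neighbors (Esperanza and Wendy) remain reachable from one another through other ties, so the rest of the network stays in one piece.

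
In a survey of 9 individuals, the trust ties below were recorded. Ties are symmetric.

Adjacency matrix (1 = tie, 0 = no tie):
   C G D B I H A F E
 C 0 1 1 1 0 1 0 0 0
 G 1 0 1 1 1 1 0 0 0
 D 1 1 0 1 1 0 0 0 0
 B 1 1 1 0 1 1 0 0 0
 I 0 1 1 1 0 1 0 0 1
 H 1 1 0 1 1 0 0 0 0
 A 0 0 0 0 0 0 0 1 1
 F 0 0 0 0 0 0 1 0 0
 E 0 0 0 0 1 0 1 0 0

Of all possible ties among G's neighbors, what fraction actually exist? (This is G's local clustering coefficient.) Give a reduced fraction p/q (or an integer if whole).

G's neighbors: B, C, D, H, and I (k = 5).
Possible neighbor pairs: C(5,2) = 10. Edges among them: B–C, B–D, B–H, B–I, C–D, C–H, D–I, H–I → e = 8.
Clustering(G) = 8/10 = 4/5.

4/5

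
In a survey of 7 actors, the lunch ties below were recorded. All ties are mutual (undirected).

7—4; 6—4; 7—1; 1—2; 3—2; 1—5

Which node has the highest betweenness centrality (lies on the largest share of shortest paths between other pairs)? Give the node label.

Unnormalized betweenness of each node: 1:11, 2:5, 3:0, 4:5, 5:0, 6:0, 7:8.
1 has the largest value, 11, making it the main broker — the node through which the most shortest paths run.

1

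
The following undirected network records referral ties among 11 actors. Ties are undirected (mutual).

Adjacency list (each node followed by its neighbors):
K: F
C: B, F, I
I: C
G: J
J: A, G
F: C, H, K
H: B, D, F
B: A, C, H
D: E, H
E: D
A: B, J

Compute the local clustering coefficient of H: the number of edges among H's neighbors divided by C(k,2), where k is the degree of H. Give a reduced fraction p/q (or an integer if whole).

0

H's neighbors: B, D, and F (k = 3).
Possible neighbor pairs: C(3,2) = 3. Edges among them: none → e = 0.
Clustering(H) = 0/3 = 0.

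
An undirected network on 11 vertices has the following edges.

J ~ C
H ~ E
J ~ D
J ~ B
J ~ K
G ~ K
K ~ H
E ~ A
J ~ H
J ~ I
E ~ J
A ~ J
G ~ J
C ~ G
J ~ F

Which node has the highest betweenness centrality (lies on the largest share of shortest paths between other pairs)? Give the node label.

Unnormalized betweenness of each node: A:0, B:0, C:0, D:0, E:1/2, F:0, G:1/2, H:1/2, I:0, J:38, K:1/2.
J has the largest value, 38, making it the main broker — the node through which the most shortest paths run.

J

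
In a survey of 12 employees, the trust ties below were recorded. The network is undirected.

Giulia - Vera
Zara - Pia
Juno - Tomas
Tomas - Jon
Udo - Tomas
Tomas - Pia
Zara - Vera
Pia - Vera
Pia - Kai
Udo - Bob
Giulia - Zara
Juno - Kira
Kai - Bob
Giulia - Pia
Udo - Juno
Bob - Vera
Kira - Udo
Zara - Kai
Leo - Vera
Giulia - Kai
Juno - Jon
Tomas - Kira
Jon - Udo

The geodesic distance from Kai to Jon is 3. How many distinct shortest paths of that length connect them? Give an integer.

The shortest distance is 3. The length-3 paths are: Kai–Bob–Udo–Jon; Kai–Pia–Tomas–Jon.
That gives 2 distinct shortest paths.

2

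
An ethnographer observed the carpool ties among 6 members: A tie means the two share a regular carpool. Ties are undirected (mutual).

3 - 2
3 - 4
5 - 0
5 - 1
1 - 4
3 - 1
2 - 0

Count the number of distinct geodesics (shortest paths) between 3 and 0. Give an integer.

The shortest distance is 2, and the only length-2 path is 3–2–0. So there is exactly 1 shortest path.

1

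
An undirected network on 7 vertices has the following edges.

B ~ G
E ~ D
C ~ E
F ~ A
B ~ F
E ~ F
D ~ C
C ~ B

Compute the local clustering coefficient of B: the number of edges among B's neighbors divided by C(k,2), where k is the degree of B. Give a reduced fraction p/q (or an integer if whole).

B's neighbors: C, F, and G (k = 3).
Possible neighbor pairs: C(3,2) = 3. Edges among them: none → e = 0.
Clustering(B) = 0/3 = 0.

0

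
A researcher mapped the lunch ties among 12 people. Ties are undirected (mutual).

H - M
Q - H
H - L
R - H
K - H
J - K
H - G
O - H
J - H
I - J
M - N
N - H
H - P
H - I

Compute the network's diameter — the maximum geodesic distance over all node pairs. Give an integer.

Eccentricity of each node (its greatest distance to any other): G:2, H:1, I:2, J:2, K:2, L:2, M:2, N:2, O:2, P:2, Q:2, R:2.
The maximum eccentricity is 2, realized for instance by the pair J–Q via J – H – Q. So the diameter is 2.

2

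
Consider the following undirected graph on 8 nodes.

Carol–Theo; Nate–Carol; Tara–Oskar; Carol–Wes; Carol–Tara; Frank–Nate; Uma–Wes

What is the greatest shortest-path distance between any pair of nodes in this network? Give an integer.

4

Eccentricity of each node (its greatest distance to any other): Carol:2, Frank:4, Nate:3, Oskar:4, Tara:3, Theo:3, Uma:4, Wes:3.
The maximum eccentricity is 4, realized for instance by the pair Uma–Frank via Uma – Wes – Carol – Nate – Frank. So the diameter is 4.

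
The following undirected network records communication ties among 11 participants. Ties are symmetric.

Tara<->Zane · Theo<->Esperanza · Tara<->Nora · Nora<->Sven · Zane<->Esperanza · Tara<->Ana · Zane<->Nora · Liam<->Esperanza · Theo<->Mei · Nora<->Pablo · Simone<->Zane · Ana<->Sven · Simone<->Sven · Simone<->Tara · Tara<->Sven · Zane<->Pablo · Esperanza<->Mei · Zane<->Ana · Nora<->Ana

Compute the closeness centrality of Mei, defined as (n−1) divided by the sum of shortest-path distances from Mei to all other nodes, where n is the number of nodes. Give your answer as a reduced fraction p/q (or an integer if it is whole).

2/5

Distances from Mei: Ana:3, Esperanza:1, Liam:2, Nora:3, Pablo:3, Simone:3, Sven:4, Tara:3, Theo:1, Zane:2. Sum = 25.
n = 11, so closeness = 10/25 = 2/5.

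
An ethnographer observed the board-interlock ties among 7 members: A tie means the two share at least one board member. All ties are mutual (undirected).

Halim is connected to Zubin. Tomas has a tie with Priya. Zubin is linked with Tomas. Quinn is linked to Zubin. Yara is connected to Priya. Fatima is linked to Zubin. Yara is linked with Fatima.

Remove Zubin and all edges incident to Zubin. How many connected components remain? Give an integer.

Without Zubin, the remaining ties split the others into: {Fatima, Priya, Tomas, Yara}; {Halim}; {Quinn}.
That's 3 separate components.

3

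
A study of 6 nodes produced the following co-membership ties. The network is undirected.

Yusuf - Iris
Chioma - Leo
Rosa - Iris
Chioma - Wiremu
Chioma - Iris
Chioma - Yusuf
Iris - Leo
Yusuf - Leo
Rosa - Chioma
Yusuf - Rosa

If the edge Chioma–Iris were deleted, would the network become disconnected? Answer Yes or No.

Even without that edge, Chioma still reaches Iris via Chioma – Leo – Iris, so the network stays connected. Not a bridge.

No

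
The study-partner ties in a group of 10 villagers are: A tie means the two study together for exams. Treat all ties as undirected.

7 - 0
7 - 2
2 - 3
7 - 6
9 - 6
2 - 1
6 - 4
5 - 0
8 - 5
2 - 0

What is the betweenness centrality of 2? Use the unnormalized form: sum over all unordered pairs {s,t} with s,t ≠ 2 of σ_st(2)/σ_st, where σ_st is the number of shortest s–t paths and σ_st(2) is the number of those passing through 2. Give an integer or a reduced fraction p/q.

15

Pairs whose geodesics pass through 2 — 8–1: 1; 8–3: 1; 0–1: 1; 0–3: 1; 7–1: 1; 7–3: 1; 1–9: 1; 1–6: 1; 1–4: 1; 1–5: 1; 1–3: 1; 9–3: 1; 6–3: 1; 4–3: 1 … (+1 more pairs).
All other pairs contribute 0.
Summing the contributions gives betweenness(2) = 15.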